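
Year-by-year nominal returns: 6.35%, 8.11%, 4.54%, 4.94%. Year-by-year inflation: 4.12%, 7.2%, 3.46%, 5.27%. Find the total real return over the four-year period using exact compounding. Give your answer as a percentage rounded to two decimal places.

Nominal growth factor = 1.0635 × 1.0811 × 1.0454 × 1.0494 = 1.261325
Price-level growth factor = 1.0412 × 1.0720 × 1.0346 × 1.0527 = 1.215643
Real growth factor = 1.261325 / 1.215643 = 1.037578
Total real return = 1.037578 − 1 → 3.76%.

3.76%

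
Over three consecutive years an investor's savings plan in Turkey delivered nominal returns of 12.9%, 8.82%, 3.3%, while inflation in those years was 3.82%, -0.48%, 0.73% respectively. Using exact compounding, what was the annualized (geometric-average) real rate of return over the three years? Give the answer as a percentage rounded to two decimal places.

6.84%

Nominal growth factor = 1.1290 × 1.0882 × 1.0330 = 1.26912087
Price-level growth factor = 1.0382 × 0.9952 × 1.0073 = 1.04075912
Real growth factor = 1.26912087 / 1.04075912 = 1.21941844
Annualized real rate = 1.21941844^(1/3) − 1 = 6.8360% → 6.84%.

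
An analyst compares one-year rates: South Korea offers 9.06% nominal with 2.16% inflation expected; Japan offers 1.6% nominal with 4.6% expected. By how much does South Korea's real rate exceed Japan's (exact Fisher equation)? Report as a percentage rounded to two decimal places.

South Korea: (1 + 0.0906)/(1 + 0.0216) − 1 = 6.7541%
Japan: (1 + 0.0160)/(1 + 0.0460) − 1 = -2.8681%
Differential = 6.7541% − (-2.8681%) = 9.6222% → 9.62%.

9.62%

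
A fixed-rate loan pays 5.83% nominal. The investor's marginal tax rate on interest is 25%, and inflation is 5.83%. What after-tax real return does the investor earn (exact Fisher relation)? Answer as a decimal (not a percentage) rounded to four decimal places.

After-tax nominal return = 5.83% × (1 − 0.25) = 4.3725%.
1 + r = 1.043725 / 1.05830 = 0.986228
After-tax real rate = 0.986228 − 1 → -0.0138.

-0.0138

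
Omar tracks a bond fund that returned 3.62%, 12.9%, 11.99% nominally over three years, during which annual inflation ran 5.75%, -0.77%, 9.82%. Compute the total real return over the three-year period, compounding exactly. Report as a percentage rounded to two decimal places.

13.69%

Compound the nominal returns: 1.0362 × 1.1290 × 1.1199 = 1.310137.
Compound inflation: 1.0575 × 0.9923 × 1.0982 = 1.152404.
Deflate: 1.310137 / 1.152404 = 1.136873.
Total real return = 1.136873 − 1 → 13.69%.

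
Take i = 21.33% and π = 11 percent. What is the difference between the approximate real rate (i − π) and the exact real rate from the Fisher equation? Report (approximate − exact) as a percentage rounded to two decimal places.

Approximate: r ≈ 21.330% − 11.000% = 10.3300%
Exact: (1 + 0.2133)/(1 + 0.1100) − 1 = 9.3063%
Error = 10.3300% − 9.3063% = 1.0237% → 1.02%.

1.02%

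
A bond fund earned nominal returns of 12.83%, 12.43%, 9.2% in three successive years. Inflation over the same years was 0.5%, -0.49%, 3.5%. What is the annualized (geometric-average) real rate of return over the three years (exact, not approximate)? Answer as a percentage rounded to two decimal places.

Nominal growth factor = 1.1283 × 1.1243 × 1.0920 = 1.38525408
Price-level growth factor = 1.0050 × 0.9951 × 1.0350 = 1.03507814
Real growth factor = 1.38525408 / 1.03507814 = 1.33830869
Annualized real rate = 1.33830869^(1/3) − 1 = 10.2010% → 10.20%.

10.20%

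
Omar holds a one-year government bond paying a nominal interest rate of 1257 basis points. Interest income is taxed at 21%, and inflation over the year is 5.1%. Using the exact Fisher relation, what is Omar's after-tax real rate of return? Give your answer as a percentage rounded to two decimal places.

4.60%

After-tax nominal return = 12.57% × (1 − 0.21) = 9.9303%.
1 + r = 1.099303 / 1.05100 = 1.045959
After-tax real rate = 1.045959 − 1 → 4.60%.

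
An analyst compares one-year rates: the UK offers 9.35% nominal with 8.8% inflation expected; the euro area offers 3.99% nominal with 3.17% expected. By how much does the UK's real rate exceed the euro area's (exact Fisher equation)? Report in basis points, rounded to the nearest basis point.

-29 basis points

The UK: (1 + 0.0935)/(1 + 0.0880) − 1 = 0.5055%
The euro area: (1 + 0.0399)/(1 + 0.0317) − 1 = 0.7948%
Differential = 0.5055% − 0.7948% = -0.2893% → -29 basis points.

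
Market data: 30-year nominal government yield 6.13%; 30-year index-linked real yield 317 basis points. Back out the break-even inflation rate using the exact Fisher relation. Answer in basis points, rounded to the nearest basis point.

(1 + π) = (1 + i)/(1 + r) = 1.06130 / 1.03170 = 1.028691
Break-even inflation = 1.028691 − 1 → 287 basis points.

287 basis points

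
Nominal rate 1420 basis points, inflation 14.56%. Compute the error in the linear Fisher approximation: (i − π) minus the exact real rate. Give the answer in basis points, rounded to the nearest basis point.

Approximate: r ≈ 14.200% − 14.560% = -0.3600%
Exact: (1 + 0.1420)/(1 + 0.1456) − 1 = -0.3142%
Error = -0.3600% − (-0.3142%) = -0.0458% → -5 basis points.

-5 basis points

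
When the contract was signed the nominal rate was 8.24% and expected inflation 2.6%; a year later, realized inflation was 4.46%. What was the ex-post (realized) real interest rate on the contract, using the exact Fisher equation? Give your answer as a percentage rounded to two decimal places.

3.62%

Ex-post: (1 + 0.0824)/(1 + 0.0446) − 1 = 3.6186%
So the realized real rate is 3.62%.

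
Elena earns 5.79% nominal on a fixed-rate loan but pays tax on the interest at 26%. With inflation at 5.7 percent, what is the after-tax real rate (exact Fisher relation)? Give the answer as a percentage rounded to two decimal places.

-1.34%

After-tax nominal return = 5.79% × (1 − 0.26) = 4.2846%.
1 + r = 1.042846 / 1.05700 = 0.986609
After-tax real rate = 0.986609 − 1 → -1.34%.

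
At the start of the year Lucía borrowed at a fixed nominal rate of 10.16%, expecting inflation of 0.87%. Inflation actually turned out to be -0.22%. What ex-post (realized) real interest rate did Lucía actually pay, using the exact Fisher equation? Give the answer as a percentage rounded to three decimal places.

Ex-post: (1 + 0.1016)/(1 − 0.0022) − 1 = 10.4029%
So the realized real rate is 10.403%.

10.403%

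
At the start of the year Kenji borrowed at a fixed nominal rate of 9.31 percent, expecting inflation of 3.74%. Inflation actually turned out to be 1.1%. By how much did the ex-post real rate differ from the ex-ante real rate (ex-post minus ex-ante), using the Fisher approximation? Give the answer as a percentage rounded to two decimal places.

Ex-ante: 9.31% − 3.74% = 5.570%
Ex-post: 9.31% − 1.1% = 8.210%
Difference (ex-post − ex-ante) = 2.6400% → 2.64%.

2.64%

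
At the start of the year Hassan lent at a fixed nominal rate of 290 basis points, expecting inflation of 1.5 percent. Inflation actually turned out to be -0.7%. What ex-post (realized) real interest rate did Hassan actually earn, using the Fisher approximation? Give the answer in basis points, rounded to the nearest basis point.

Ex-post: 2.9% − (-0.7%) = 3.600%
So the realized real rate is 360 basis points.

360 basis points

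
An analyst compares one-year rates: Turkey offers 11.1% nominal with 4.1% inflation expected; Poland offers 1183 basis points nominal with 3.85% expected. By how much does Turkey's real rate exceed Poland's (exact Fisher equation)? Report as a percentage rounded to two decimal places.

-0.96%

Turkey: (1 + 0.1110)/(1 + 0.0410) − 1 = 6.7243%
Poland: (1 + 0.1183)/(1 + 0.0385) − 1 = 7.6842%
Differential = 6.7243% − 7.6842% = -0.9599% → -0.96%.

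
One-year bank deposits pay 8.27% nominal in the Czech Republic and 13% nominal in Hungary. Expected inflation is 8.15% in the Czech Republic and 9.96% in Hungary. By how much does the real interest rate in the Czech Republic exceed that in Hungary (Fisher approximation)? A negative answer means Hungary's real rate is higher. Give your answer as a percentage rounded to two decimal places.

-2.92%

The Czech Republic: 8.27% − 8.15% = 0.120%
Hungary: 13% − 9.96% = 3.040%
Differential = -2.920% → -2.92%.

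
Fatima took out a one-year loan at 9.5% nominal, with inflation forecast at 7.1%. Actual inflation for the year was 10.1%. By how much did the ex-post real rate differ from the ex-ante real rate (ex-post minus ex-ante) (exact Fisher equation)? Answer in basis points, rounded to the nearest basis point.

Ex-ante: (1 + 0.0950)/(1 + 0.0710) − 1 = 2.2409%
Ex-post: (1 + 0.0950)/(1 + 0.1010) − 1 = -0.5450%
Difference (ex-post − ex-ante) = -2.7859% → -279 basis points.

-279 basis points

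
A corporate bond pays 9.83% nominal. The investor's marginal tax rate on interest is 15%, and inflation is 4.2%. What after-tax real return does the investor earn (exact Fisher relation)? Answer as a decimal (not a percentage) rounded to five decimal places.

0.03988

After-tax nominal return = 9.83% × (1 − 0.15) = 8.3555%.
1 + r = 1.083555 / 1.04200 = 1.039880
After-tax real rate = 1.039880 − 1 → 0.03988.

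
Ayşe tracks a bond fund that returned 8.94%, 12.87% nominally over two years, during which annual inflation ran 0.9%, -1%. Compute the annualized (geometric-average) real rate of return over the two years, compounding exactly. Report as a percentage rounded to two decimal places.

10.95%

Compound the nominal returns: 1.0894 × 1.1287 = 1.22960578.
Compound inflation: 1.0090 × 0.9900 = 0.99891000.
Deflate: 1.22960578 / 0.99891000 = 1.23094751.
Annualized real rate = 1.23094751^(1/2) − 1 = 10.9481% → 10.95%.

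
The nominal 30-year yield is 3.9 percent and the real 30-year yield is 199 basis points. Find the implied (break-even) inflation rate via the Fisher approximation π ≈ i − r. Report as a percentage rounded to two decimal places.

1.91%

π ≈ i − r = 3.9% − 1.99% → 1.91%.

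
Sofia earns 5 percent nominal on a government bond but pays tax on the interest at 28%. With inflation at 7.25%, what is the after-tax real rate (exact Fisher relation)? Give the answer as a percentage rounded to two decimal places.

-3.40%

After-tax nominal return = 5% × (1 − 0.28) = 3.6000%.
1 + r = 1.03600 / 1.07250 = 0.965967
After-tax real rate = 0.965967 − 1 → -3.40%.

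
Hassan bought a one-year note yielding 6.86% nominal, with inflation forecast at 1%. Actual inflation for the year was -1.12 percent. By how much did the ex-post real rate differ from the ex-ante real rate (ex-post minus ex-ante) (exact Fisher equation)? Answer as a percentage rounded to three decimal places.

Ex-ante: (1 + 0.0686)/(1 + 0.0100) − 1 = 5.8020%
Ex-post: (1 + 0.0686)/(1 − 0.0112) − 1 = 8.0704%
Difference (ex-post − ex-ante) = 2.2684% → 2.268%.

2.268%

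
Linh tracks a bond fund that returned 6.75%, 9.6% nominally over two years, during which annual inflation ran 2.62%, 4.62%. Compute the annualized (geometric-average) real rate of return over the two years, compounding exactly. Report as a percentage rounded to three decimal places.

Compound the nominal returns: 1.0675 × 1.0960 = 1.16998000.
Compound inflation: 1.0262 × 1.0462 = 1.07361044.
Deflate: 1.16998000 / 1.07361044 = 1.08976213.
Annualized real rate = 1.08976213^(1/2) − 1 = 4.3917% → 4.392%.

4.392%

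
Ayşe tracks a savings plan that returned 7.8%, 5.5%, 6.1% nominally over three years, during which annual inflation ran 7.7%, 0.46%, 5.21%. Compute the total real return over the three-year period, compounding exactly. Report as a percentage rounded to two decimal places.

Nominal growth factor = 1.0780 × 1.0550 × 1.0610 = 1.206665
Price-level growth factor = 1.0770 × 1.0046 × 1.0521 = 1.138324
Real growth factor = 1.206665 / 1.138324 = 1.060036
Total real return = 1.060036 − 1 → 6.00%.

6.00%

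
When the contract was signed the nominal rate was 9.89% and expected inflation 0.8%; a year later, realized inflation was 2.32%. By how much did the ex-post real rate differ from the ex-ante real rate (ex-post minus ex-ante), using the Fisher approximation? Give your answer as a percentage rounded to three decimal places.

Ex-ante: 9.89% − 0.8% = 9.090%
Ex-post: 9.89% − 2.32% = 7.570%
Difference (ex-post − ex-ante) = -1.5200% → -1.520%.

-1.520%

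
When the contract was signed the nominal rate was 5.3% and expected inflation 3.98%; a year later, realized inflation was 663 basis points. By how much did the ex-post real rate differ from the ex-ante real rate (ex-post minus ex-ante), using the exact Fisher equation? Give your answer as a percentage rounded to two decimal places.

-2.52%

Ex-ante: (1 + 0.0530)/(1 + 0.0398) − 1 = 1.2695%
Ex-post: (1 + 0.0530)/(1 + 0.0663) − 1 = -1.2473%
Difference (ex-post − ex-ante) = -2.5168% → -2.52%.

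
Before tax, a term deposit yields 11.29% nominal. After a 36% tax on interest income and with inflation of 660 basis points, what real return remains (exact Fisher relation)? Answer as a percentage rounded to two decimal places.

After-tax nominal return = 11.29% × (1 − 0.36) = 7.2256%.
1 + r = 1.072256 / 1.06600 = 1.005869
After-tax real rate = 1.005869 − 1 → 0.59%.

0.59%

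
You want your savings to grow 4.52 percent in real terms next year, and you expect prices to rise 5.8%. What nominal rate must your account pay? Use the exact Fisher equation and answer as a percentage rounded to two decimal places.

(1 + i) = (1 + r)(1 + π) = 1.04520 × 1.05800 = 1.1058216
i = 1.1058216 − 1, so the required nominal rate is 10.58%.

10.58%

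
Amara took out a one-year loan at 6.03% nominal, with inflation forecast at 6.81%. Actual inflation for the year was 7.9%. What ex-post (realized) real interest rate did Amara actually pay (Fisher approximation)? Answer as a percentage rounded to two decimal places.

Ex-post: 6.03% − 7.9% = -1.870%
So the realized real rate is -1.87%.

-1.87%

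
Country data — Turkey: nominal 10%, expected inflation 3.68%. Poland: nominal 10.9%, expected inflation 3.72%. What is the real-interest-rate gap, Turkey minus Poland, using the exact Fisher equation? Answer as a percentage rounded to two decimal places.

-0.83%

Turkey: (1 + 0.1000)/(1 + 0.0368) − 1 = 6.0957%
Poland: (1 + 0.1090)/(1 + 0.0372) − 1 = 6.9225%
Differential = 6.0957% − 6.9225% = -0.8268% → -0.83%.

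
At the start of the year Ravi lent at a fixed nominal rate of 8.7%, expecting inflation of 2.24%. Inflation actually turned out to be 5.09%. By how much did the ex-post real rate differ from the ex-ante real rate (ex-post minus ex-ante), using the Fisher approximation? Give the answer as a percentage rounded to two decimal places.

Ex-ante: 8.7% − 2.24% = 6.460%
Ex-post: 8.7% − 5.09% = 3.610%
Difference (ex-post − ex-ante) = -2.8500% → -2.85%.

-2.85%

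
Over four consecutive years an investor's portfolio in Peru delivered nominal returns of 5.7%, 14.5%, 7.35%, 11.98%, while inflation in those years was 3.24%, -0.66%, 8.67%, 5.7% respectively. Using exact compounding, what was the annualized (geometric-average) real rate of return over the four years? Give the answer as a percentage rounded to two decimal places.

Compound the nominal returns: 1.0570 × 1.1450 × 1.0735 × 1.1198 = 1.45486597.
Compound inflation: 1.0324 × 0.9934 × 1.0867 × 1.0570 = 1.17803124.
Deflate: 1.45486597 / 1.17803124 = 1.23499779.
Annualized real rate = 1.23499779^(1/4) − 1 = 5.4184% → 5.42%.

5.42%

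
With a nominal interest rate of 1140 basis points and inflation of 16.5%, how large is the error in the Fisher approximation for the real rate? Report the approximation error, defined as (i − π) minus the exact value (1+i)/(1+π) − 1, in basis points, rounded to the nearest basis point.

-72 basis points

Approximate: r ≈ 11.400% − 16.500% = -5.1000%
Exact: (1 + 0.1140)/(1 + 0.1650) − 1 = -4.3777%
Error = -5.1000% − (-4.3777%) = -0.7223% → -72 basis points.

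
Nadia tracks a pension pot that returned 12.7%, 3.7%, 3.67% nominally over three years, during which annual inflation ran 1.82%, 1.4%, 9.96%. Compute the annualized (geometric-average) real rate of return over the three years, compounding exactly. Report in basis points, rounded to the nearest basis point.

219 basis points

Nominal growth factor = 1.1270 × 1.0370 × 1.0367 = 1.21159025
Price-level growth factor = 1.0182 × 1.0140 × 1.0996 = 1.13528730
Real growth factor = 1.21159025 / 1.13528730 = 1.06721026
Annualized real rate = 1.06721026^(1/3) − 1 = 2.1919% → 219 basis points.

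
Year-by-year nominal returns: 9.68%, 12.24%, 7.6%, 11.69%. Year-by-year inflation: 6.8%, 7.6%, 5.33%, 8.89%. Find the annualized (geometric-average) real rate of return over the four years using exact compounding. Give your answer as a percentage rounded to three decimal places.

2.931%

Compound the nominal returns: 1.0968 × 1.1224 × 1.0760 × 1.1169 = 1.47945467.
Compound inflation: 1.0680 × 1.0760 × 1.0533 × 1.0889 = 1.31802487.
Deflate: 1.47945467 / 1.31802487 = 1.12247856.
Annualized real rate = 1.12247856^(1/4) − 1 = 2.9306% → 2.931%.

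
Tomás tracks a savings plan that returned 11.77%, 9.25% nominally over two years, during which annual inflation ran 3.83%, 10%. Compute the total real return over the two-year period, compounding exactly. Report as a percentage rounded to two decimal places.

Compound the nominal returns: 1.1177 × 1.0925 = 1.221087.
Compound inflation: 1.0383 × 1.1000 = 1.142130.
Deflate: 1.221087 / 1.142130 = 1.069132.
Total real return = 1.069132 − 1 → 6.91%.

6.91%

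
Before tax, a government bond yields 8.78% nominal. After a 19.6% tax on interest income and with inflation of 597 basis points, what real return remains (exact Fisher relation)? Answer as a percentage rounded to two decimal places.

1.03%

After-tax nominal return = 8.78% × (1 − 0.196) = 7.05912%.
1 + r = 1.0705912 / 1.05970 = 1.010278
After-tax real rate = 1.010278 − 1 → 1.03%.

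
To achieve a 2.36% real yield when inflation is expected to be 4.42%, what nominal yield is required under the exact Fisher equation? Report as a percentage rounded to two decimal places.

(1 + i) = (1 + r)(1 + π) = 1.02360 × 1.04420 = 1.06884312
i = 1.06884312 − 1, so the required nominal rate is 6.88%.

6.88%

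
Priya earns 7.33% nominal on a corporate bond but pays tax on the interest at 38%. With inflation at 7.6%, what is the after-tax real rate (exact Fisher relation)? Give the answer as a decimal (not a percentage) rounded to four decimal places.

-0.0284

After-tax nominal return = 7.33% × (1 − 0.38) = 4.5446%.
1 + r = 1.045446 / 1.07600 = 0.971604
After-tax real rate = 0.971604 − 1 → -0.0284.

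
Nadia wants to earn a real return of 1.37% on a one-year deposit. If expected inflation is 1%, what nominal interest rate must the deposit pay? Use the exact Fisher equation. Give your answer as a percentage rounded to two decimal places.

(1 + i) = (1 + r)(1 + π) = 1.01370 × 1.01000 = 1.023837
i = 1.023837 − 1, so the required nominal rate is 2.38%.

2.38%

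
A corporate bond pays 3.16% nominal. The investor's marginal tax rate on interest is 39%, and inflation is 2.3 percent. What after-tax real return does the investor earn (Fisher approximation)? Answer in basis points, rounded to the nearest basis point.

-37 basis points

After-tax nominal return = 3.16% × (1 − 0.39) = 1.9276%.
r ≈ 1.9276% − 2.3% → -37 basis points.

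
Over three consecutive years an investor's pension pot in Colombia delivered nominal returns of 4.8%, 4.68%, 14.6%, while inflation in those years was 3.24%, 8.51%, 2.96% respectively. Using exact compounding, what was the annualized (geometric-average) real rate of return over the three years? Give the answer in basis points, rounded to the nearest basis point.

291 basis points

Nominal growth factor = 1.0480 × 1.0468 × 1.1460 = 1.25721517
Price-level growth factor = 1.0324 × 1.0851 × 1.0296 = 1.15341685
Real growth factor = 1.25721517 / 1.15341685 = 1.08999203
Annualized real rate = 1.08999203^(1/3) − 1 = 2.9140% → 291 basis points.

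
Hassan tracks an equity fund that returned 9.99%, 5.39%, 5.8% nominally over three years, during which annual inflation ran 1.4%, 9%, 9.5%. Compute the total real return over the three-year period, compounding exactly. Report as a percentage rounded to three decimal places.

Nominal growth factor = 1.0999 × 1.0539 × 1.0580 = 1.226417
Price-level growth factor = 1.0140 × 1.0900 × 1.0950 = 1.210260
Real growth factor = 1.226417 / 1.210260 = 1.013351
Total real return = 1.013351 − 1 → 1.335%.

1.335%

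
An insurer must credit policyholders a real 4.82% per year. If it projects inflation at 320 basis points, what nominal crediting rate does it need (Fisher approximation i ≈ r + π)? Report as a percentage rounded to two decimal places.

8.02%

i ≈ r + π = 4.82% + 3.2% = 8.02%.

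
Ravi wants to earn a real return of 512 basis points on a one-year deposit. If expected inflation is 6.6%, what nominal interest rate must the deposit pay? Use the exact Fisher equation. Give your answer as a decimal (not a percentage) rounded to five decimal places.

(1 + i) = (1 + r)(1 + π) = 1.05120 × 1.06600 = 1.1205792
i = 1.1205792 − 1, so the required nominal rate is 0.12058.

0.12058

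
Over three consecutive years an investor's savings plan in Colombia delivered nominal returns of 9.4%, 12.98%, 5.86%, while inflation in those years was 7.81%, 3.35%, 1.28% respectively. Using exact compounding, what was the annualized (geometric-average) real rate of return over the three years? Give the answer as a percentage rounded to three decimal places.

5.056%

Compound the nominal returns: 1.0940 × 1.1298 × 1.0586 = 1.30843087.
Compound inflation: 1.0781 × 1.0335 × 1.0128 = 1.12847832.
Deflate: 1.30843087 / 1.12847832 = 1.15946478.
Annualized real rate = 1.15946478^(1/3) − 1 = 5.0556% → 5.056%.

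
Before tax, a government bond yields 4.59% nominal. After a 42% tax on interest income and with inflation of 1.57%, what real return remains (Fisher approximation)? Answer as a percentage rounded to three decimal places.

1.092%

After-tax nominal return = 4.59% × (1 − 0.42) = 2.6622%.
r ≈ 2.6622% − 1.57% → 1.092%.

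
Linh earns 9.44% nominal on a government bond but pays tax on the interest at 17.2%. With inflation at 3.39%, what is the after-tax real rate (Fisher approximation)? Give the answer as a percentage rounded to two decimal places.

4.43%

After-tax nominal return = 9.44% × (1 − 0.172) = 7.81632%.
r ≈ 7.81632% − 3.39% → 4.43%.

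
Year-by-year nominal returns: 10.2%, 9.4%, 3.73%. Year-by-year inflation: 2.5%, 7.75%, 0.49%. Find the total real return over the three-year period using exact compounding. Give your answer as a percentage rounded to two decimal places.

12.68%

Compound the nominal returns: 1.1020 × 1.0940 × 1.0373 = 1.250556.
Compound inflation: 1.0250 × 1.0775 × 1.0049 = 1.109849.
Deflate: 1.250556 / 1.109849 = 1.126780.
Total real return = 1.126780 − 1 → 12.68%.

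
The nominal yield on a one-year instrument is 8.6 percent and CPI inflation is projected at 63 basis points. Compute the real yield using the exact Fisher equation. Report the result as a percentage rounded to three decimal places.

7.920%

By the Fisher equation, 1 + r = (1 + i)/(1 + π).
1 + r = 1.08600 / 1.00630 = 1.079201
r = 1.079201 − 1 = 7.9201%, i.e. 7.920%.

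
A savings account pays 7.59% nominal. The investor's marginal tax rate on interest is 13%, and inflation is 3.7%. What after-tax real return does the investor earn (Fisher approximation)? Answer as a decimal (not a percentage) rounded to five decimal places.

0.02903

After-tax nominal return = 7.59% × (1 − 0.13) = 6.6033%.
r ≈ 6.6033% − 3.7% → 0.02903.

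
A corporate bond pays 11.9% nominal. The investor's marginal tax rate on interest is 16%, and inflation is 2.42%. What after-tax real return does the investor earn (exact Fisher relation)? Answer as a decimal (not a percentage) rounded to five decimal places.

After-tax nominal return = 11.9% × (1 − 0.16) = 9.9960%.
1 + r = 1.09996 / 1.02420 = 1.073970
After-tax real rate = 1.073970 − 1 → 0.07397.

0.07397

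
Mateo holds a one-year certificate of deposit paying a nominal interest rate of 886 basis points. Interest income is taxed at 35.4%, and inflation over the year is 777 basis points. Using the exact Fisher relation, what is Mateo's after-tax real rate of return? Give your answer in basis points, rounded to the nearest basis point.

-190 basis points

After-tax nominal return = 8.86% × (1 − 0.354) = 5.72356%.
1 + r = 1.0572356 / 1.07770 = 0.981011
After-tax real rate = 0.981011 − 1 → -190 basis points.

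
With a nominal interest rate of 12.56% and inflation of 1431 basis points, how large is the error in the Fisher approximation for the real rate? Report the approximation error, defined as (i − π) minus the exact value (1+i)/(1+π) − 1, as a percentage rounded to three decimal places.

Approximate: r ≈ 12.560% − 14.310% = -1.7500%
Exact: (1 + 0.1256)/(1 + 0.1431) − 1 = -1.5309%
Error = -1.7500% − (-1.5309%) = -0.2191% → -0.219%.

-0.219%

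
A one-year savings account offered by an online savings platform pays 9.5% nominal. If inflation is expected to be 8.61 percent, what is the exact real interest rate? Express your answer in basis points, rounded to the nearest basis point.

82 basis points

By the Fisher equation, 1 + r = (1 + i)/(1 + π).
1 + r = 1.09500 / 1.08610 = 1.008194
r = 1.008194 − 1 = 0.8194%, i.e. 82 basis points.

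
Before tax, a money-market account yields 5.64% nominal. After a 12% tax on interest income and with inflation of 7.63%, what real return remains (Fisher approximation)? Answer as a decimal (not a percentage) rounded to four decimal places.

After-tax nominal return = 5.64% × (1 − 0.12) = 4.9632%.
r ≈ 4.9632% − 7.63% → -0.0267.

-0.0267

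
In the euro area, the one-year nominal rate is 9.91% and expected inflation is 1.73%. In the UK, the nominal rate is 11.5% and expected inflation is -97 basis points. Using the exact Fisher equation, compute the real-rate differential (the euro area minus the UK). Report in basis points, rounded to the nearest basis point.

-455 basis points

The euro area: (1 + 0.0991)/(1 + 0.0173) − 1 = 8.0409%
The UK: (1 + 0.1150)/(1 − 0.0097) − 1 = 12.5921%
Differential = 8.0409% − 12.5921% = -4.5513% → -455 basis points.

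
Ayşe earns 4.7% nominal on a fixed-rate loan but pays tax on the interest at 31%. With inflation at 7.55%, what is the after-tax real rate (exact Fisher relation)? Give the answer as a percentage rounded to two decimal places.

After-tax nominal return = 4.7% × (1 − 0.31) = 3.2430%.
1 + r = 1.03243 / 1.07550 = 0.959954
After-tax real rate = 0.959954 − 1 → -4.00%.

-4.00%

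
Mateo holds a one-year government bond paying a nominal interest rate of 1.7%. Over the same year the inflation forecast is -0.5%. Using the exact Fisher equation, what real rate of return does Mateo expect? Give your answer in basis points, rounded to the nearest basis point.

221 basis points

By the Fisher equation, 1 + r = (1 + i)/(1 + π).
1 + r = 1.01700 / 0.99500 = 1.022111
r = 1.022111 − 1 = 2.2111%, i.e. 221 basis points.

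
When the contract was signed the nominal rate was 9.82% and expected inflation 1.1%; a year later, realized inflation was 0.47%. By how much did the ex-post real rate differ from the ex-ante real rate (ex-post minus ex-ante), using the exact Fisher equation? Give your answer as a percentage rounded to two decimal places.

Ex-ante: (1 + 0.0982)/(1 + 0.0110) − 1 = 8.6251%
Ex-post: (1 + 0.0982)/(1 + 0.0047) − 1 = 9.3063%
Difference (ex-post − ex-ante) = 0.6811% → 0.68%.

0.68%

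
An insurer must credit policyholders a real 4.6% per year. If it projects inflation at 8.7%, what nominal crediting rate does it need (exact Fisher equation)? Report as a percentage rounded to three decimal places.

13.700%

(1 + i) = (1 + r)(1 + π) = 1.04600 × 1.08700 = 1.137002
i = 1.137002 − 1, so the required nominal rate is 13.700%.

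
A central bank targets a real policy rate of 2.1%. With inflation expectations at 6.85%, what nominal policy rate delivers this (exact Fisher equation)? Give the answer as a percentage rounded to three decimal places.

(1 + i) = (1 + r)(1 + π) = 1.02100 × 1.06850 = 1.0909385
i = 1.0909385 − 1, so the required nominal rate is 9.094%.

9.094%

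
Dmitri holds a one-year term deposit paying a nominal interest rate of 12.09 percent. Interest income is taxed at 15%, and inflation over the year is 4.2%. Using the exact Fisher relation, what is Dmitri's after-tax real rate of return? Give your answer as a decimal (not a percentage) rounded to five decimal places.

0.05832

After-tax nominal return = 12.09% × (1 − 0.15) = 10.2765%.
1 + r = 1.102765 / 1.04200 = 1.058316
After-tax real rate = 1.058316 − 1 → 0.05832.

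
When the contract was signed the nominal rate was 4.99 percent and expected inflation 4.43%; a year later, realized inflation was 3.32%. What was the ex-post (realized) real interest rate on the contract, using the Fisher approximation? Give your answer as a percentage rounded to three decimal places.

1.670%

Ex-post: 4.99% − 3.32% = 1.670%
So the realized real rate is 1.670%.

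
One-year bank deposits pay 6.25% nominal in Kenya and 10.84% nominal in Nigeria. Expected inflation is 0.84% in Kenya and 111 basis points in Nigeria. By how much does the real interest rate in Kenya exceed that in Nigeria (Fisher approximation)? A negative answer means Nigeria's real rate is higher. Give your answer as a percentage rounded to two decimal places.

Kenya: 6.25% − 0.84% = 5.410%
Nigeria: 10.84% − 1.11% = 9.730%
Differential = -4.320% → -4.32%.

-4.32%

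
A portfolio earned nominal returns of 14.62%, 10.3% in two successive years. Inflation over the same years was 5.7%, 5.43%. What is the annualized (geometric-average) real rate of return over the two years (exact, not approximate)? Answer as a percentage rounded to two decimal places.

6.51%

Compound the nominal returns: 1.1462 × 1.1030 = 1.26425860.
Compound inflation: 1.0570 × 1.0543 = 1.11439510.
Deflate: 1.26425860 / 1.11439510 = 1.13447968.
Annualized real rate = 1.13447968^(1/2) − 1 = 6.5120% → 6.51%.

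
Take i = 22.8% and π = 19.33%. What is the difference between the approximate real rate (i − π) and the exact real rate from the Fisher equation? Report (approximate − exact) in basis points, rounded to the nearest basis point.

Approximate: r ≈ 22.800% − 19.330% = 3.4700%
Exact: (1 + 0.2280)/(1 + 0.1933) − 1 = 2.9079%
Error = 3.4700% − 2.9079% = 0.5621% → 56 basis points.

56 basis points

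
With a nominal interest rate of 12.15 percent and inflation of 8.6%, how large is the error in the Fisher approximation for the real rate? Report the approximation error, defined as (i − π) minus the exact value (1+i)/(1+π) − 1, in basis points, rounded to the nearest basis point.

28 basis points

Approximate: r ≈ 12.150% − 8.600% = 3.5500%
Exact: (1 + 0.1215)/(1 + 0.0860) − 1 = 3.2689%
Error = 3.5500% − 3.2689% = 0.2811% → 28 basis points.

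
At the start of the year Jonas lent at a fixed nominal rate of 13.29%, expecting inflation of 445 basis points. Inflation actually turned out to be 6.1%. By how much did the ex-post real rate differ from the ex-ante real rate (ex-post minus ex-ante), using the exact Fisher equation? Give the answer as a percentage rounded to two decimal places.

Ex-ante: (1 + 0.1329)/(1 + 0.0445) − 1 = 8.4634%
Ex-post: (1 + 0.1329)/(1 + 0.0610) − 1 = 6.7766%
Difference (ex-post − ex-ante) = -1.6868% → -1.69%.

-1.69%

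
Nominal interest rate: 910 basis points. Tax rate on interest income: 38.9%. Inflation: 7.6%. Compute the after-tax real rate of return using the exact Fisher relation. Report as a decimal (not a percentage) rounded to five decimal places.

After-tax nominal return = 9.1% × (1 − 0.389) = 5.5601%.
1 + r = 1.055601 / 1.07600 = 0.981042
After-tax real rate = 0.981042 − 1 → -0.01896.

-0.01896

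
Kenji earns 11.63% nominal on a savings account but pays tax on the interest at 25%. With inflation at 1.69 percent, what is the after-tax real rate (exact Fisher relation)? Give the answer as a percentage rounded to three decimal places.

6.916%

After-tax nominal return = 11.63% × (1 − 0.25) = 8.7225%.
1 + r = 1.087225 / 1.01690 = 1.069156
After-tax real rate = 1.069156 − 1 → 6.916%.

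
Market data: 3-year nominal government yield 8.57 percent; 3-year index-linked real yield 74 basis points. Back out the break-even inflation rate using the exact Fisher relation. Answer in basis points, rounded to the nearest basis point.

777 basis points

(1 + π) = (1 + i)/(1 + r) = 1.08570 / 1.00740 = 1.077725
Break-even inflation = 1.077725 − 1 → 777 basis points.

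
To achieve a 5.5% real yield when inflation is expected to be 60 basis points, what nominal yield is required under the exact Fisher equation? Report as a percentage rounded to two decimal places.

(1 + i) = (1 + r)(1 + π) = 1.05500 × 1.00600 = 1.06133
i = 1.06133 − 1, so the required nominal rate is 6.13%.

6.13%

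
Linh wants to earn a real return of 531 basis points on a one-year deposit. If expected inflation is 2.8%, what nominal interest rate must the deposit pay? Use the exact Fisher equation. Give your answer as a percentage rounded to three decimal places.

(1 + i) = (1 + r)(1 + π) = 1.05310 × 1.02800 = 1.0825868
i = 1.0825868 − 1, so the required nominal rate is 8.259%.

8.259%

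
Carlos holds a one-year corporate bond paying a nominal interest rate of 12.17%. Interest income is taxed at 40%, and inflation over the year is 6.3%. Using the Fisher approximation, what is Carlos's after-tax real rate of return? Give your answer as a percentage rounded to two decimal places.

1.00%

After-tax nominal return = 12.17% × (1 − 0.4) = 7.3020%.
r ≈ 7.3020% − 6.3% → 1.00%.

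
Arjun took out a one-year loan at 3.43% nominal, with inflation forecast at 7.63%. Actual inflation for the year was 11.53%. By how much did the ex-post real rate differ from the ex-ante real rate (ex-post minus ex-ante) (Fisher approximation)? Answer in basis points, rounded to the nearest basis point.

-390 basis points

Ex-ante: 3.43% − 7.63% = -4.200%
Ex-post: 3.43% − 11.53% = -8.100%
Difference (ex-post − ex-ante) = -3.9000% → -390 basis points.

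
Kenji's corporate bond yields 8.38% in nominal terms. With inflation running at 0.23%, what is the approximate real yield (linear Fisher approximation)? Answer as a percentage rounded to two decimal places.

r ≈ i − π = 8.38% − 0.23% = 8.15%.

8.15%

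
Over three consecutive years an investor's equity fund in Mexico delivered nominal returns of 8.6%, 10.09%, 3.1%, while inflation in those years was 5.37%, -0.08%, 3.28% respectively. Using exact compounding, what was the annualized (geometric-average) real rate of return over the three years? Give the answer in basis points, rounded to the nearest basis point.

427 basis points

Compound the nominal returns: 1.0860 × 1.1009 × 1.0310 = 1.23264030.
Compound inflation: 1.0537 × 0.9992 × 1.0328 = 1.08739075.
Deflate: 1.23264030 / 1.08739075 = 1.13357622.
Annualized real rate = 1.13357622^(1/3) − 1 = 4.2678% → 427 basis points.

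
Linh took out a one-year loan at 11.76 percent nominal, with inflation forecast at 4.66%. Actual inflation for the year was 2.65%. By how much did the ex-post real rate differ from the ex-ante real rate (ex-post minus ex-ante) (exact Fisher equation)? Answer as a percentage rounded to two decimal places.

Ex-ante: (1 + 0.1176)/(1 + 0.0466) − 1 = 6.7839%
Ex-post: (1 + 0.1176)/(1 + 0.0265) − 1 = 8.8748%
Difference (ex-post − ex-ante) = 2.0909% → 2.09%.

2.09%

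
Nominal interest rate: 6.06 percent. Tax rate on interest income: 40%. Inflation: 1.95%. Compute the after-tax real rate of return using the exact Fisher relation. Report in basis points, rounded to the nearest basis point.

After-tax nominal return = 6.06% × (1 − 0.4) = 3.6360%.
1 + r = 1.03636 / 1.01950 = 1.016538
After-tax real rate = 1.016538 − 1 → 165 basis points.

165 basis points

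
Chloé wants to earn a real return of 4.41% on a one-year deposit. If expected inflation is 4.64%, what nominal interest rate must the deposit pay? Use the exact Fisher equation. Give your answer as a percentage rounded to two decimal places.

(1 + i) = (1 + r)(1 + π) = 1.04410 × 1.04640 = 1.09254624
i = 1.09254624 − 1, so the required nominal rate is 9.25%.

9.25%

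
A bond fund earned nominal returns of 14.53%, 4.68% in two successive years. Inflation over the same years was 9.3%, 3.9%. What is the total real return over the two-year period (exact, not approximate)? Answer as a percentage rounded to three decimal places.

5.572%

Compound the nominal returns: 1.1453 × 1.0468 = 1.198900.
Compound inflation: 1.0930 × 1.0390 = 1.135627.
Deflate: 1.198900 / 1.135627 = 1.055716.
Total real return = 1.055716 − 1 → 5.572%.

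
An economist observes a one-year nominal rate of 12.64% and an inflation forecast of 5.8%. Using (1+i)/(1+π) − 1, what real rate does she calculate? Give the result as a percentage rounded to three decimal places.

6.465%

1 + r = 1.12640 / 1.05800 = 1.064650
r = 1.064650 − 1 = 6.4650%, i.e. 6.465%.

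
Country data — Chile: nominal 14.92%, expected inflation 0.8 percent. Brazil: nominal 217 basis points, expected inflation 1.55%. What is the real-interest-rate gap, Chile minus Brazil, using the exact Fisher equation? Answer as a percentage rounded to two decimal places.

Chile: (1 + 0.1492)/(1 + 0.0080) − 1 = 14.0079%
Brazil: (1 + 0.0217)/(1 + 0.0155) − 1 = 0.6105%
Differential = 14.0079% − 0.6105% = 13.3974% → 13.40%.

13.40%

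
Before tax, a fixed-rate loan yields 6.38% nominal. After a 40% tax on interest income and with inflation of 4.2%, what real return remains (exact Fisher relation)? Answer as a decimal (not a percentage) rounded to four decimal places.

After-tax nominal return = 6.38% × (1 − 0.4) = 3.8280%.
1 + r = 1.03828 / 1.04200 = 0.996430
After-tax real rate = 0.996430 − 1 → -0.0036.

-0.0036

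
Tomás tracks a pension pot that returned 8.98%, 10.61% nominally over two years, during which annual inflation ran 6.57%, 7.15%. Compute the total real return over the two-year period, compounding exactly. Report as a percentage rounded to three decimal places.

5.564%

Nominal growth factor = 1.0898 × 1.1061 = 1.205428
Price-level growth factor = 1.0657 × 1.0715 = 1.141898
Real growth factor = 1.205428 / 1.141898 = 1.055636
Total real return = 1.055636 − 1 → 5.564%.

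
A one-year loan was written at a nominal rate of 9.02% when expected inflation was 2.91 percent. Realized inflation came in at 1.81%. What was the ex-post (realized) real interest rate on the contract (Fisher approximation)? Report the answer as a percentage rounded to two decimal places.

7.21%

Ex-post: 9.02% − 1.81% = 7.210%
So the realized real rate is 7.21%.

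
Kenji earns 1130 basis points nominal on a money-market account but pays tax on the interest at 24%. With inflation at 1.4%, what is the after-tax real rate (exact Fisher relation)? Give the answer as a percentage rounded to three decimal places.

7.089%

After-tax nominal return = 11.3% × (1 − 0.24) = 8.5880%.
1 + r = 1.08588 / 1.01400 = 1.070888
After-tax real rate = 1.070888 − 1 → 7.089%.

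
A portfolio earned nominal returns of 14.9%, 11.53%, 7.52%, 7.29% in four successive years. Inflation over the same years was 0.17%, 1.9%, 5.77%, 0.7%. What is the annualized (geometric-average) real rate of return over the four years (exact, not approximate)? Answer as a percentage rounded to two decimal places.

Nominal growth factor = 1.1490 × 1.1153 × 1.0752 × 1.0729 = 1.47829202
Price-level growth factor = 1.0017 × 1.0190 × 1.0577 × 1.0070 = 1.08718595
Real growth factor = 1.47829202 / 1.08718595 = 1.35974165
Annualized real rate = 1.35974165^(1/4) − 1 = 7.9852% → 7.99%.

7.99%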